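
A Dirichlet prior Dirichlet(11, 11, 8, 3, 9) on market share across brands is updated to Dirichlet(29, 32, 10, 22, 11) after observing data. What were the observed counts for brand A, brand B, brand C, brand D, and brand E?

counts (18, 21, 2, 19, 2)

For a Dirichlet(α) prior with multinomial counts c, the posterior is Dirichlet(α + c) componentwise.
Counts are posterior − prior componentwise: 29−11=18, 32−11=21, 10−8=2, 22−3=19, 11−9=2.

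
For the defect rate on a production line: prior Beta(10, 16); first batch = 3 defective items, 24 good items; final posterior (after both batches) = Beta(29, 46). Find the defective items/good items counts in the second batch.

Sequential conjugate updates are equivalent to a single update on the pooled data, so total successes = posterior α − prior α and total failures = posterior β − prior β.
Total across both batches: 29−10=19 defective items, 46−16=30 good items.
Subtract the first batch: 19−3=16 defective items and 30−24=6 good items.

16 defective items and 6 good items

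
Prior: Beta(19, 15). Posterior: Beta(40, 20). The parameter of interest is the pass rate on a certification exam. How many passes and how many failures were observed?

Under Beta–binomial conjugacy the posterior parameters are (a+s, b+f).
So s = 40 − 19 = 21 and f = 20 − 15 = 5.

21 passes and 5 failures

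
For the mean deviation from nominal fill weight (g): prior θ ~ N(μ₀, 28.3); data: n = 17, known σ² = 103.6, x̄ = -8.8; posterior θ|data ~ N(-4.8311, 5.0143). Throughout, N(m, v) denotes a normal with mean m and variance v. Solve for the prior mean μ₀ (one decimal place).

μ₀ = 13.6

The posterior mean is a precision-weighted average: μ_n = (τ₀μ₀ + τ_data·x̄)/(τ₀+τ_data), with τ₀=1/σ₀² and τ_data=n/σ².
Here τ₀ = 1/28.3 = 0.035336 and τ_data = 17/103.6 = 0.164093, so τ_n = 0.199429.
Rearranging for μ₀: μ₀ = (μ_n·τ_n − τ_data·x̄)/τ₀ = (-4.8311·0.199429 − 0.164093·-8.8) / 0.035336 = 0.480557/0.035336 ≈ 13.6.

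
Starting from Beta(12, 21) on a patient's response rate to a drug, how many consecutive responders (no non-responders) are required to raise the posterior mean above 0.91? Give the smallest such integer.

k = 201

After k responders and 0 non-responders the posterior is Beta(12+k, 21), with mean (12+k)/(12+21+k).
Set (12+k)/(33+k) > 0.91 and solve: k > (0.91·33 − 12)/(1 − 0.91) = 200.333.
The smallest integer exceeding 200.333 is 201.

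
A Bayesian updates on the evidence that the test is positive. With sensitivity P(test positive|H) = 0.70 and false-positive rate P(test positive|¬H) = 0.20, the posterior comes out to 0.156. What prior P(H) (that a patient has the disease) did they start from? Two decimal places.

In odds form, posterior odds = prior odds × likelihood ratio, so prior odds = posterior odds ÷ LR.
Posterior odds = 0.156/(1−0.156) = 0.1848. LR = 0.70/0.20 = 3.5000.
Prior odds = 0.1848/3.5000 = 0.0528, so P(H) = 0.0528/(1+0.0528) ≈ 0.05.

P(H) = 0.05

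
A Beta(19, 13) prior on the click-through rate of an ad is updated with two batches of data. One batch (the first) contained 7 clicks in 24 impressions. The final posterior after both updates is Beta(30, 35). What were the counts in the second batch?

Sequential conjugate updates are equivalent to a single update on the pooled data, so total successes = posterior α − prior α and total failures = posterior β − prior β.
Total across both batches: 30−19=11 clicks, 35−13=22 non-clicks.
Subtract the first batch: 11−7=4 clicks and 22−17=5 non-clicks.

4 clicks and 5 non-clicks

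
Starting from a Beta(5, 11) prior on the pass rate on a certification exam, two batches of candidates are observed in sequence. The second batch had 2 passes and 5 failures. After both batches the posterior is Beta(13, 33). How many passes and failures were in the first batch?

6 passes and 17 failures

Because Beta–binomial updating is additive in the counts, the combined data contributed (α_post−α_prior, β_post−β_prior) successes and failures.
Total across both batches: 13−5=8 passes, 33−11=22 failures.
Subtract the second batch: 8−2=6 passes and 22−5=17 failures.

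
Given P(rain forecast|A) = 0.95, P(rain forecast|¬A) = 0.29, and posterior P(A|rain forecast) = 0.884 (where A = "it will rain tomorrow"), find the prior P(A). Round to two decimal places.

P(A) = 0.70

In odds form, posterior odds = prior odds × likelihood ratio, so prior odds = posterior odds ÷ LR.
Posterior odds = 0.884/(1−0.884) = 7.6207. LR = 0.95/0.29 = 3.2759.
Prior odds = 7.6207/3.2759 = 2.3263, so P(A) = 2.3263/(1+2.3263) ≈ 0.70.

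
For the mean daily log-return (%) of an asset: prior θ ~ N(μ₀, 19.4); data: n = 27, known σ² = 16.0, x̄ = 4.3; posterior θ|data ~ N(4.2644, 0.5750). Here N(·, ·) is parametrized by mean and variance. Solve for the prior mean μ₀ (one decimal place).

μ₀ = 3.1

With known observation variance, the Normal–Normal posterior has precision τ_n = τ₀ + n/σ² and mean μ_n = (τ₀μ₀ + (n/σ²)x̄)/τ_n.
Here τ₀ = 1/19.4 = 0.051546 and τ_data = 27/16.0 = 1.687500, so τ_n = 1.739046.
Rearranging for μ₀: μ₀ = (μ_n·τ_n − τ_data·x̄)/τ₀ = (4.2644·1.739046 − 1.687500·4.3) / 0.051546 = 0.159738/0.051546 ≈ 3.1.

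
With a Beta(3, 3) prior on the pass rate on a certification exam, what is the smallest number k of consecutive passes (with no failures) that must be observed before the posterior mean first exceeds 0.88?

After k passes and 0 failures the posterior is Beta(3+k, 3), with mean (3+k)/(3+3+k).
Set (3+k)/(6+k) > 0.88 and solve: k > (0.88·6 − 3)/(1 − 0.88) = 19.000.
The smallest integer exceeding 19.000 is 20.

k = 20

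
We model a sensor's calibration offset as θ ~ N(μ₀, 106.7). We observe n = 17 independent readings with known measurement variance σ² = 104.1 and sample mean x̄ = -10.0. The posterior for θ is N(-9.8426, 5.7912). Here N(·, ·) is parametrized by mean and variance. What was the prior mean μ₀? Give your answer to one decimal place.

μ₀ = -7.1

The posterior mean is a precision-weighted average: μ_n = (τ₀μ₀ + τ_data·x̄)/(τ₀+τ_data), with τ₀=1/σ₀² and τ_data=n/σ².
Here τ₀ = 1/106.7 = 0.009372 and τ_data = 17/104.1 = 0.163305, so τ_n = 0.172677.
Rearranging for μ₀: μ₀ = (μ_n·τ_n − τ_data·x̄)/τ₀ = (-9.8426·0.172677 − 0.163305·-10.0) / 0.009372 = -0.066541/0.009372 ≈ -7.1.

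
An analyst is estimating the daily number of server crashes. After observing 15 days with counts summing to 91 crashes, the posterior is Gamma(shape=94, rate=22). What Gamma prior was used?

Gamma(shape=3, rate=7)

A Gamma(α, β) prior (rate parametrization) on a Poisson rate with n observations summing to S gives posterior Gamma(α+S, β+n).
So α = 94 − 91 = 3 and β = 22 − 15 = 7.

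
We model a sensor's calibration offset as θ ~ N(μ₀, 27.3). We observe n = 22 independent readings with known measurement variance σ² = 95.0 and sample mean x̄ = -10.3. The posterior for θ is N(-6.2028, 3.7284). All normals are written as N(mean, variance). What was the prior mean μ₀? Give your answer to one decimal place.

With known observation variance, the Normal–Normal posterior has precision τ_n = τ₀ + n/σ² and mean μ_n = (τ₀μ₀ + (n/σ²)x̄)/τ_n.
Here τ₀ = 1/27.3 = 0.036630 and τ_data = 22/95.0 = 0.231579, so τ_n = 0.268209.
Rearranging for μ₀: μ₀ = (μ_n·τ_n − τ_data·x̄)/τ₀ = (-6.2028·0.268209 − 0.231579·-10.3) / 0.036630 = 0.721617/0.036630 ≈ 19.7.

μ₀ = 19.7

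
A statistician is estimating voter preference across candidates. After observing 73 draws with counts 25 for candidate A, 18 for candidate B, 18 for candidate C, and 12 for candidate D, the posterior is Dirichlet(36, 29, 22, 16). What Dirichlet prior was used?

Dirichlet(11, 11, 4, 4)

For a Dirichlet(α) prior with multinomial counts c, the posterior is Dirichlet(α + c) componentwise.
Subtract each count from the matching posterior parameter: 36−25=11, 29−18=11, 22−18=4, 16−12=4.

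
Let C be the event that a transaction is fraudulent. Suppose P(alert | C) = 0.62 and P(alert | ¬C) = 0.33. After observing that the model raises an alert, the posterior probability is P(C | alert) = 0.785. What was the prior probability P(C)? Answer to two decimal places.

Bayes' rule in odds form gives O(C|E) = O(C)·[P(E|C)/P(E|¬C)], hence O(C) = O(C|E)/LR.
Posterior odds = 0.785/(1−0.785) = 3.6512. LR = 0.62/0.33 = 1.8788.
Prior odds = 3.6512/1.8788 = 1.9434, so P(C) = 1.9434/(1+1.9434) ≈ 0.66.

P(C) = 0.66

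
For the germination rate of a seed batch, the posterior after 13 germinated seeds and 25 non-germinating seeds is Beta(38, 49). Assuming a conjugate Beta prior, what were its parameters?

Beta(25, 24)

Beta is conjugate to the binomial likelihood: posterior = Beta(α+s, β+f).
Subtract the data counts: 38−13=25, 49−25=24.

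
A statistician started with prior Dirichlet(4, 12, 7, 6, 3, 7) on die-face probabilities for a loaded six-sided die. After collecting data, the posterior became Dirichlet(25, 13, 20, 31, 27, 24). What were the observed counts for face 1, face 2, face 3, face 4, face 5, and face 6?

For a Dirichlet(α) prior with multinomial counts c, the posterior is Dirichlet(α + c) componentwise.
Counts are posterior − prior componentwise: 25−4=21, 13−12=1, 20−7=13, 31−6=25, 27−3=24, 24−7=17.

counts (21, 1, 13, 25, 24, 17)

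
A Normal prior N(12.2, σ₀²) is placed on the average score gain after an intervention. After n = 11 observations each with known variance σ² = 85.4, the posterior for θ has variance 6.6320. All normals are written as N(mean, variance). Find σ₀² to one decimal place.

For the Normal–Normal model with known σ², precisions add: τ_n = τ₀ + n/σ².
So 1/σ₀² = 1/6.6320 − 11/85.4 = 0.150784 − 0.128806 = 0.021978.
Hence σ₀² = 1/0.021978 ≈ 45.5.

σ₀² = 45.5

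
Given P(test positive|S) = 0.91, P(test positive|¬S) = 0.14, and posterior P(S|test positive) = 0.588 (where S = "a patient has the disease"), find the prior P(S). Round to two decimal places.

P(S) = 0.18

Bayes' rule in odds form gives O(S|E) = O(S)·[P(E|S)/P(E|¬S)], hence O(S) = O(S|E)/LR.
Posterior odds = 0.588/(1−0.588) = 1.4272. LR = 0.91/0.14 = 6.5000.
Prior odds = 1.4272/6.5000 = 0.2196, so P(S) = 0.2196/(1+0.2196) ≈ 0.18.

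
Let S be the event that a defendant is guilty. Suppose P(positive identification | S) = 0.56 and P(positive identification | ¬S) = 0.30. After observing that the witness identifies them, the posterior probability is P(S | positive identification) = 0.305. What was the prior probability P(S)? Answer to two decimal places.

P(S) = 0.19

Bayes' rule in odds form gives O(S|E) = O(S)·[P(E|S)/P(E|¬S)], hence O(S) = O(S|E)/LR.
Posterior odds = 0.305/(1−0.305) = 0.4388. LR = 0.56/0.30 = 1.8667.
Prior odds = 0.4388/1.8667 = 0.2351, so P(S) = 0.2351/(1+0.2351) ≈ 0.19.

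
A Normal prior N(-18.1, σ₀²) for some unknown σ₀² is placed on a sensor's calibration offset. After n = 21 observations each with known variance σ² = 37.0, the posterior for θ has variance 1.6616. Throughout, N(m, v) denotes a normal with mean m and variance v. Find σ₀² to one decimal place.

σ₀² = 29.2

For the Normal–Normal model with known σ², precisions add: τ_n = τ₀ + n/σ².
So 1/σ₀² = 1/1.6616 − 21/37.0 = 0.601830 − 0.567568 = 0.034262.
Hence σ₀² = 1/0.034262 ≈ 29.2.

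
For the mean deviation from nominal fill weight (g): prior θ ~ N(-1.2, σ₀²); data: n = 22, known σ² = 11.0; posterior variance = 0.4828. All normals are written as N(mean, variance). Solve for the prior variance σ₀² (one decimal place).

σ₀² = 14.0

For the Normal–Normal model with known σ², precisions add: τ_n = τ₀ + n/σ².
So 1/σ₀² = 1/0.4828 − 22/11.0 = 2.071251 − 2.000000 = 0.071251.
Hence σ₀² = 1/0.071251 ≈ 14.0.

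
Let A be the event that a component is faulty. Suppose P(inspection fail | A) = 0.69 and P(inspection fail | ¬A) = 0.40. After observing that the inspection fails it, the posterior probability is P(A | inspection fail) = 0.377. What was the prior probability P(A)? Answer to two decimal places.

P(A) = 0.26

In odds form, posterior odds = prior odds × likelihood ratio, so prior odds = posterior odds ÷ LR.
Posterior odds = 0.377/(1−0.377) = 0.6051. LR = 0.69/0.40 = 1.7250.
Prior odds = 0.6051/1.7250 = 0.3508, so P(A) = 0.3508/(1+0.3508) ≈ 0.26.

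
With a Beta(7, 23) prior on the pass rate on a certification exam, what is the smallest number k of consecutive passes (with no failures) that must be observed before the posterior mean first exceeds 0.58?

k = 25

After k passes and 0 failures the posterior is Beta(7+k, 23), with mean (7+k)/(7+23+k).
Set (7+k)/(30+k) > 0.58 and solve: k > (0.58·30 − 7)/(1 − 0.58) = 24.762.
The smallest integer exceeding 24.762 is 25, and checking k=25: (32)/(55) = 0.5818 > 0.58.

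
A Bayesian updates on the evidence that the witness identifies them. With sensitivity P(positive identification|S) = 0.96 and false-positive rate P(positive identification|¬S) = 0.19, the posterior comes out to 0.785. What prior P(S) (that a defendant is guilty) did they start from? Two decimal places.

P(S) = 0.42

Bayes' rule in odds form gives O(S|E) = O(S)·[P(E|S)/P(E|¬S)], hence O(S) = O(S|E)/LR.
Posterior odds = 0.785/(1−0.785) = 3.6512. LR = 0.96/0.19 = 5.0526.
Prior odds = 3.6512/5.0526 = 0.7226, so P(S) = 0.7226/(1+0.7226) ≈ 0.42.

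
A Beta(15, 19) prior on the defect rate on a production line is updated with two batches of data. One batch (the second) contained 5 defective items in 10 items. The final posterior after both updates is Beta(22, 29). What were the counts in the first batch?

2 defective items and 5 good items

Because Beta–binomial updating is additive in the counts, the combined data contributed (α_post−α_prior, β_post−β_prior) successes and failures.
Total across both batches: 22−15=7 defective items, 29−19=10 good items.
Subtract the second batch: 7−5=2 defective items and 10−5=5 good items.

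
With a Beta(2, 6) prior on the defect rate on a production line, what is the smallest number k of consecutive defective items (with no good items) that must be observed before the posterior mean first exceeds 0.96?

After k defective items and 0 good items the posterior is Beta(2+k, 6), with mean (2+k)/(2+6+k).
Set (2+k)/(8+k) > 0.96 and solve: k > (0.96·8 − 2)/(1 − 0.96) = 142.000.
The smallest integer exceeding 142.000 is 143.

k = 143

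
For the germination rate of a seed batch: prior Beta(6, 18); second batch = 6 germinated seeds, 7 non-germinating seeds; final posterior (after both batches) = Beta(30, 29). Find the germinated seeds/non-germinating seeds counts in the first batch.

18 germinated seeds and 4 non-germinating seeds

Because Beta–binomial updating is additive in the counts, the combined data contributed (α_post−α_prior, β_post−β_prior) successes and failures.
Total across both batches: 30−6=24 germinated seeds, 29−18=11 non-germinating seeds.
Subtract the second batch: 24−6=18 germinated seeds and 11−7=4 non-germinating seeds.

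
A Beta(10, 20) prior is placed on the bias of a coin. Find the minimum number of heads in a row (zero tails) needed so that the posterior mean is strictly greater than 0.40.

k = 4

After k heads and 0 tails the posterior is Beta(10+k, 20), with mean (10+k)/(10+20+k).
Set (10+k)/(30+k) > 0.40 and solve: k > (0.40·30 − 10)/(1 − 0.40) = 3.333.
The smallest integer exceeding 3.333 is 4.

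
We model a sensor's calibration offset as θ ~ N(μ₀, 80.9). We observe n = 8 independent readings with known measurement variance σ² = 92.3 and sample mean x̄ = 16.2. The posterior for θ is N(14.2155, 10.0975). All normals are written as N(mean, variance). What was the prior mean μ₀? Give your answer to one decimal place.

With known observation variance, the Normal–Normal posterior has precision τ_n = τ₀ + n/σ² and mean μ_n = (τ₀μ₀ + (n/σ²)x̄)/τ_n.
Here τ₀ = 1/80.9 = 0.012361 and τ_data = 8/92.3 = 0.086674, so τ_n = 0.099035.
Rearranging for μ₀: μ₀ = (μ_n·τ_n − τ_data·x̄)/τ₀ = (14.2155·0.099035 − 0.086674·16.2) / 0.012361 = 0.003713/0.012361 ≈ 0.3.

μ₀ = 0.3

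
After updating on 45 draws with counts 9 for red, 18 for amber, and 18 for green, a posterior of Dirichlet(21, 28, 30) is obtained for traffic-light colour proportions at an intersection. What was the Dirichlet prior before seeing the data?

For a Dirichlet(α) prior with multinomial counts c, the posterior is Dirichlet(α + c) componentwise.
Subtract each count from the matching posterior parameter: 21−9=12, 28−18=10, 30−18=12.

Dirichlet(12, 10, 12)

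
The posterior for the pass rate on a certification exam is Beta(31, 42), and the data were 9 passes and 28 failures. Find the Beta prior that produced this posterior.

Beta(22, 14)

Under Beta–binomial conjugacy the posterior parameters are (a+s, b+f).
So a = 31 − 9 = 22 and b = 42 − 28 = 14.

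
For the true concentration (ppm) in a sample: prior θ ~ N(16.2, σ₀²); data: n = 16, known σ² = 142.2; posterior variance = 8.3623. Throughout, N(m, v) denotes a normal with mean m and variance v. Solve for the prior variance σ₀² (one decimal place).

σ₀² = 141.5

Posterior precision equals prior precision plus data precision: 1/σ_n² = 1/σ₀² + n/σ².
So 1/σ₀² = 1/8.3623 − 16/142.2 = 0.119584 − 0.112518 = 0.007066.
Hence σ₀² = 1/0.007066 ≈ 141.5.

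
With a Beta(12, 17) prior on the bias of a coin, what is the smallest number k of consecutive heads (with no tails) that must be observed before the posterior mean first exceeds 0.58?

k = 12

After k heads and 0 tails the posterior is Beta(12+k, 17), with mean (12+k)/(12+17+k).
Set (12+k)/(29+k) > 0.58 and solve: k > (0.58·29 − 12)/(1 − 0.58) = 11.476.
The smallest integer exceeding 11.476 is 12, and checking k=12: (24)/(41) = 0.5854 > 0.58.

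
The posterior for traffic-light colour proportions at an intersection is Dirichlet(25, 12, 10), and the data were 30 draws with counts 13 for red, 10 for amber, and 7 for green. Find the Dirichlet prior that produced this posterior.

Dirichlet(12, 2, 3)

For a Dirichlet(α) prior with multinomial counts c, the posterior is Dirichlet(α + c) componentwise.
Subtract each count from the matching posterior parameter: 25−13=12, 12−10=2, 10−7=3.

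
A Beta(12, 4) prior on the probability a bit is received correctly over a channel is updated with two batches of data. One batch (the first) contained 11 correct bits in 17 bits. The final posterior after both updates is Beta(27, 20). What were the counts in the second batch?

4 correct bits and 10 errors

Because Beta–binomial updating is additive in the counts, the combined data contributed (α_post−α_prior, β_post−β_prior) successes and failures.
Total across both batches: 27−12=15 correct bits, 20−4=16 errors.
Subtract the first batch: 15−11=4 correct bits and 16−6=10 errors.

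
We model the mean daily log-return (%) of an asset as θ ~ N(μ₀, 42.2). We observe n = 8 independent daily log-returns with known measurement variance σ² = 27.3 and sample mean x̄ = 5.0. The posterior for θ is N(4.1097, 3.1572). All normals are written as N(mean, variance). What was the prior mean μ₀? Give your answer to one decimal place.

μ₀ = -6.9

The posterior mean is a precision-weighted average: μ_n = (τ₀μ₀ + τ_data·x̄)/(τ₀+τ_data), with τ₀=1/σ₀² and τ_data=n/σ².
Here τ₀ = 1/42.2 = 0.023697 and τ_data = 8/27.3 = 0.293040, so τ_n = 0.316737.
Rearranging for μ₀: μ₀ = (μ_n·τ_n − τ_data·x̄)/τ₀ = (4.1097·0.316737 − 0.293040·5.0) / 0.023697 = -0.163506/0.023697 ≈ -6.9.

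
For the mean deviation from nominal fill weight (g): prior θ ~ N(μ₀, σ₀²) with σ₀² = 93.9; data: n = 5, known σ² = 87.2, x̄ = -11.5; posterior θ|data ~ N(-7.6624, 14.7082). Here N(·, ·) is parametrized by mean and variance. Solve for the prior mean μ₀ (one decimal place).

μ₀ = 13.0

The posterior mean is a precision-weighted average: μ_n = (τ₀μ₀ + τ_data·x̄)/(τ₀+τ_data), with τ₀=1/σ₀² and τ_data=n/σ².
Here τ₀ = 1/93.9 = 0.010650 and τ_data = 5/87.2 = 0.057339, so τ_n = 0.067989.
Rearranging for μ₀: μ₀ = (μ_n·τ_n − τ_data·x̄)/τ₀ = (-7.6624·0.067989 − 0.057339·-11.5) / 0.010650 = 0.138440/0.010650 ≈ 13.0.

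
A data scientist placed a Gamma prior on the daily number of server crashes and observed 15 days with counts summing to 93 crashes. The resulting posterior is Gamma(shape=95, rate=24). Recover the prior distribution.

Gamma(shape=2, rate=9)

A Gamma(α, β) prior (rate parametrization) on a Poisson rate with n observations summing to S gives posterior Gamma(α+S, β+n).
So α = 95 − 93 = 2 and β = 24 − 15 = 9.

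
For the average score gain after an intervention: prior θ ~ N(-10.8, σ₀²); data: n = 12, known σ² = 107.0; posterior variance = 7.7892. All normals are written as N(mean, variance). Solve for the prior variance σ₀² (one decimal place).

σ₀² = 61.6

Posterior precision equals prior precision plus data precision: 1/σ_n² = 1/σ₀² + n/σ².
So 1/σ₀² = 1/7.7892 − 12/107.0 = 0.128383 − 0.112150 = 0.016233.
Hence σ₀² = 1/0.016233 ≈ 61.6.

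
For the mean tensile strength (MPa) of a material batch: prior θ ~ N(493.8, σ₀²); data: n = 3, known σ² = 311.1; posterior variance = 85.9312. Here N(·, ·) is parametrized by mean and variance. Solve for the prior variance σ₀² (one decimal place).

Posterior precision equals prior precision plus data precision: 1/σ_n² = 1/σ₀² + n/σ².
So 1/σ₀² = 1/85.9312 − 3/311.1 = 0.011637 − 0.009643 = 0.001994.
Hence σ₀² = 1/0.001994 ≈ 501.5.

σ₀² = 501.5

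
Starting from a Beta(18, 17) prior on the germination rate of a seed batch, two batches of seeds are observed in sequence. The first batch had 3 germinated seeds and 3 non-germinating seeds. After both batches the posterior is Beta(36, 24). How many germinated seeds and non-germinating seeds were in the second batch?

Because Beta–binomial updating is additive in the counts, the combined data contributed (α_post−α_prior, β_post−β_prior) successes and failures.
Total across both batches: 36−18=18 germinated seeds, 24−17=7 non-germinating seeds.
Subtract the first batch: 18−3=15 germinated seeds and 7−3=4 non-germinating seeds.

15 germinated seeds and 4 non-germinating seeds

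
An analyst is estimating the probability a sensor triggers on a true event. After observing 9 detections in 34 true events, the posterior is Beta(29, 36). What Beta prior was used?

Under Beta–binomial conjugacy the posterior parameters are (a+s, b+f).
So a = 29 − 9 = 20 and b = 36 − 25 = 11.

Beta(20, 11)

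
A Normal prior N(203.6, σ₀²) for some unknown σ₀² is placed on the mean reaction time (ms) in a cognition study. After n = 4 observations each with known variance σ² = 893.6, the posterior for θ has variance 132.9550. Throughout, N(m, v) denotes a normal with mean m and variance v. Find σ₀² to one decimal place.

For the Normal–Normal model with known σ², precisions add: τ_n = τ₀ + n/σ².
So 1/σ₀² = 1/132.9550 − 4/893.6 = 0.007521 − 0.004476 = 0.003045.
Hence σ₀² = 1/0.003045 ≈ 328.4.

σ₀² = 328.4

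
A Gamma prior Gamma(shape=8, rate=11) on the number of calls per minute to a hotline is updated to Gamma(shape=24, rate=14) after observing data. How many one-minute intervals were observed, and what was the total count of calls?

Gamma–Poisson conjugacy: posterior shape = α + Σxᵢ, posterior rate = β + n.
Matching: Σxᵢ = 24 − 8 = 16 and n = 14 − 11 = 3.

n = 3 one-minute intervals with total 16 calls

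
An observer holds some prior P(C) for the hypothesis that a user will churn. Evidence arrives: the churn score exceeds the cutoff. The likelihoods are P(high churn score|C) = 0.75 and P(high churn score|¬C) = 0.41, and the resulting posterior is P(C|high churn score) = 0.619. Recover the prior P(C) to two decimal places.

P(C) = 0.47

In odds form, posterior odds = prior odds × likelihood ratio, so prior odds = posterior odds ÷ LR.
Posterior odds = 0.619/(1−0.619) = 1.6247. LR = 0.75/0.41 = 1.8293.
Prior odds = 1.6247/1.8293 = 0.8882, so P(C) = 0.8882/(1+0.8882) ≈ 0.47.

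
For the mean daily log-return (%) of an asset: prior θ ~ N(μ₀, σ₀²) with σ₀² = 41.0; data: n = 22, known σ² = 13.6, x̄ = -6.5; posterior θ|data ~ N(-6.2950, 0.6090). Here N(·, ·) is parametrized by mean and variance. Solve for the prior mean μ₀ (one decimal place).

μ₀ = 7.3

With known observation variance, the Normal–Normal posterior has precision τ_n = τ₀ + n/σ² and mean μ_n = (τ₀μ₀ + (n/σ²)x̄)/τ_n.
Here τ₀ = 1/41.0 = 0.024390 and τ_data = 22/13.6 = 1.617647, so τ_n = 1.642037.
Rearranging for μ₀: μ₀ = (μ_n·τ_n − τ_data·x̄)/τ₀ = (-6.2950·1.642037 − 1.617647·-6.5) / 0.024390 = 0.178083/0.024390 ≈ 7.3.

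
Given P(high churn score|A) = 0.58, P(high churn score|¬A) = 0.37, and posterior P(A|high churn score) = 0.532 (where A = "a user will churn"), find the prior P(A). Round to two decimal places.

In odds form, posterior odds = prior odds × likelihood ratio, so prior odds = posterior odds ÷ LR.
Posterior odds = 0.532/(1−0.532) = 1.1368. LR = 0.58/0.37 = 1.5676.
Prior odds = 1.1368/1.5676 = 0.7252, so P(A) = 0.7252/(1+0.7252) ≈ 0.42.

P(A) = 0.42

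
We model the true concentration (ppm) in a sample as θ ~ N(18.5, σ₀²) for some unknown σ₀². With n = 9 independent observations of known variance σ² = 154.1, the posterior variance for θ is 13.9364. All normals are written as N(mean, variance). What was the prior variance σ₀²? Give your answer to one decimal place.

Posterior precision equals prior precision plus data precision: 1/σ_n² = 1/σ₀² + n/σ².
So 1/σ₀² = 1/13.9364 − 9/154.1 = 0.071755 − 0.058404 = 0.013351.
Hence σ₀² = 1/0.013351 ≈ 74.9.

σ₀² = 74.9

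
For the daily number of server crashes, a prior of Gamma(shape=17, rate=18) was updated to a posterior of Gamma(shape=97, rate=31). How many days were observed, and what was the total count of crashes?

n = 13 days with total 80 crashes

A Gamma(α, β) prior (rate parametrization) on a Poisson rate with n observations summing to S gives posterior Gamma(α+S, β+n).
Matching: Σxᵢ = 97 − 17 = 80 and n = 31 − 18 = 13.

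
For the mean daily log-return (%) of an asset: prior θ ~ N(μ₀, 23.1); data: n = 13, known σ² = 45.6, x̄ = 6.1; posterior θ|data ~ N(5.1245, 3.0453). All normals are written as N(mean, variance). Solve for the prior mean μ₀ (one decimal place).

The posterior mean is a precision-weighted average: μ_n = (τ₀μ₀ + τ_data·x̄)/(τ₀+τ_data), with τ₀=1/σ₀² and τ_data=n/σ².
Here τ₀ = 1/23.1 = 0.043290 and τ_data = 13/45.6 = 0.285088, so τ_n = 0.328378.
Rearranging for μ₀: μ₀ = (μ_n·τ_n − τ_data·x̄)/τ₀ = (5.1245·0.328378 − 0.285088·6.1) / 0.043290 = -0.056264/0.043290 ≈ -1.3.

μ₀ = -1.3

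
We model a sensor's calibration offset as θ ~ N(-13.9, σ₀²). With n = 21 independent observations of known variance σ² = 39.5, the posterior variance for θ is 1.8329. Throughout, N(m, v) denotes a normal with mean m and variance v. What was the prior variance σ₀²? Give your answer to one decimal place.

For the Normal–Normal model with known σ², precisions add: τ_n = τ₀ + n/σ².
So 1/σ₀² = 1/1.8329 − 21/39.5 = 0.545584 − 0.531646 = 0.013938.
Hence σ₀² = 1/0.013938 ≈ 71.7.

σ₀² = 71.7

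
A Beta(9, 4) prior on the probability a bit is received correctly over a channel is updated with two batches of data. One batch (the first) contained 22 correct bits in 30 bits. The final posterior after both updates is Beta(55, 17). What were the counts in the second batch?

Sequential conjugate updates are equivalent to a single update on the pooled data, so total successes = posterior α − prior α and total failures = posterior β − prior β.
Total across both batches: 55−9=46 correct bits, 17−4=13 errors.
Subtract the first batch: 46−22=24 correct bits and 13−8=5 errors.

24 correct bits and 5 errors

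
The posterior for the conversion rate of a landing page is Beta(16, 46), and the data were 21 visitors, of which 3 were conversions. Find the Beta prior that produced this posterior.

Under Beta–binomial conjugacy the posterior parameters are (α+s, β+f).
Subtract the data counts: 16−3=13, 46−18=28.

Beta(13, 28)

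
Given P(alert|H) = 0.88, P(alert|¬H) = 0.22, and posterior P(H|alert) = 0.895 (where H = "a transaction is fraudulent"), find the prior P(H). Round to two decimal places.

P(H) = 0.68

Bayes' rule in odds form gives O(H|E) = O(H)·[P(E|H)/P(E|¬H)], hence O(H) = O(H|E)/LR.
Posterior odds = 0.895/(1−0.895) = 8.5238. LR = 0.88/0.22 = 4.0000.
Prior odds = 8.5238/4.0000 = 2.1309, so P(H) = 2.1309/(1+2.1309) ≈ 0.68.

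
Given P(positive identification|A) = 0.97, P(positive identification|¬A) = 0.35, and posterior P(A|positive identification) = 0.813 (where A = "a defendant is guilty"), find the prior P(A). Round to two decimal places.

P(A) = 0.61

Bayes' rule in odds form gives O(A|E) = O(A)·[P(E|A)/P(E|¬A)], hence O(A) = O(A|E)/LR.
Posterior odds = 0.813/(1−0.813) = 4.3476. LR = 0.97/0.35 = 2.7714.
Prior odds = 4.3476/2.7714 = 1.5687, so P(A) = 1.5687/(1+1.5687) ≈ 0.61.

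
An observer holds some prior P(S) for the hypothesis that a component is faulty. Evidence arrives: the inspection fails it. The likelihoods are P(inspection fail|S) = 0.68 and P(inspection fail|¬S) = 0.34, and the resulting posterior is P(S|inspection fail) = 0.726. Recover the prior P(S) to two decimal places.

In odds form, posterior odds = prior odds × likelihood ratio, so prior odds = posterior odds ÷ LR.
Posterior odds = 0.726/(1−0.726) = 2.6496. LR = 0.68/0.34 = 2.0000.
Prior odds = 2.6496/2.0000 = 1.3248, so P(S) = 1.3248/(1+1.3248) ≈ 0.57.

P(S) = 0.57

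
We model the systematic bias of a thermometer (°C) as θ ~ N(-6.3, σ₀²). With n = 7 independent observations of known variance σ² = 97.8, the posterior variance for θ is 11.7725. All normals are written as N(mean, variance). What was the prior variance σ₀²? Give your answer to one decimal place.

Posterior precision equals prior precision plus data precision: 1/σ_n² = 1/σ₀² + n/σ².
So 1/σ₀² = 1/11.7725 − 7/97.8 = 0.084944 − 0.071575 = 0.013369.
Hence σ₀² = 1/0.013369 ≈ 74.8.

σ₀² = 74.8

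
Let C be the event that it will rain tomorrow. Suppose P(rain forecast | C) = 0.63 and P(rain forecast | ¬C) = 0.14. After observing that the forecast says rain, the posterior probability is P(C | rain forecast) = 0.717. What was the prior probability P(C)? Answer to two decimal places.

In odds form, posterior odds = prior odds × likelihood ratio, so prior odds = posterior odds ÷ LR.
Posterior odds = 0.717/(1−0.717) = 2.5336. LR = 0.63/0.14 = 4.5000.
Prior odds = 2.5336/4.5000 = 0.5630, so P(C) = 0.5630/(1+0.5630) ≈ 0.36.

P(C) = 0.36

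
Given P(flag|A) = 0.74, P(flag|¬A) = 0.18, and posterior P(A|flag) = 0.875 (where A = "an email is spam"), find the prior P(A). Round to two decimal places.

P(A) = 0.63

In odds form, posterior odds = prior odds × likelihood ratio, so prior odds = posterior odds ÷ LR.
Posterior odds = 0.875/(1−0.875) = 7.0000. LR = 0.74/0.18 = 4.1111.
Prior odds = 7.0000/4.1111 = 1.7027, so P(A) = 1.7027/(1+1.7027) ≈ 0.63.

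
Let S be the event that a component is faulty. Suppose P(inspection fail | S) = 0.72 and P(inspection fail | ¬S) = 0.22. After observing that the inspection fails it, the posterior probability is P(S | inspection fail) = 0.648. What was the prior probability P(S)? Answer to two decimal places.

In odds form, posterior odds = prior odds × likelihood ratio, so prior odds = posterior odds ÷ LR.
Posterior odds = 0.648/(1−0.648) = 1.8409. LR = 0.72/0.22 = 3.2727.
Prior odds = 1.8409/3.2727 = 0.5625, so P(S) = 0.5625/(1+0.5625) ≈ 0.36.

P(S) = 0.36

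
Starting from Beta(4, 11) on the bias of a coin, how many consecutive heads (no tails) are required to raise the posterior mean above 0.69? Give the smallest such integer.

After k heads and 0 tails the posterior is Beta(4+k, 11), with mean (4+k)/(4+11+k).
Set (4+k)/(15+k) > 0.69 and solve: k > (0.69·15 − 4)/(1 − 0.69) = 20.484.
The smallest integer exceeding 20.484 is 21.

k = 21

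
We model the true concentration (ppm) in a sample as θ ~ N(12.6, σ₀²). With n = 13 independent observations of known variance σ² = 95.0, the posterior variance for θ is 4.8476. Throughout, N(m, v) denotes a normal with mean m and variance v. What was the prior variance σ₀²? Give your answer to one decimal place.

σ₀² = 14.4

For the Normal–Normal model with known σ², precisions add: τ_n = τ₀ + n/σ².
So 1/σ₀² = 1/4.8476 − 13/95.0 = 0.206288 − 0.136842 = 0.069446.
Hence σ₀² = 1/0.069446 ≈ 14.4.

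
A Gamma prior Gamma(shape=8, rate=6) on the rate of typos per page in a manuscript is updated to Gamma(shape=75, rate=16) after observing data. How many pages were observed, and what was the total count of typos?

n = 10 pages with total 67 typos

A Gamma(α, β) prior (rate parametrization) on a Poisson rate with n observations summing to S gives posterior Gamma(α+S, β+n).
Matching: Σxᵢ = 75 − 8 = 67 and n = 16 − 6 = 10.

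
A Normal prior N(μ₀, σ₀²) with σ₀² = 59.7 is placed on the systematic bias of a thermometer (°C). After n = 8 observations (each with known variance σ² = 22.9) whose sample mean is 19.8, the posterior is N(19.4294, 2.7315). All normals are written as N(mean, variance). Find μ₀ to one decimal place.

With known observation variance, the Normal–Normal posterior has precision τ_n = τ₀ + n/σ² and mean μ_n = (τ₀μ₀ + (n/σ²)x̄)/τ_n.
Here τ₀ = 1/59.7 = 0.016750 and τ_data = 8/22.9 = 0.349345, so τ_n = 0.366095.
Rearranging for μ₀: μ₀ = (μ_n·τ_n − τ_data·x̄)/τ₀ = (19.4294·0.366095 − 0.349345·19.8) / 0.016750 = 0.195975/0.016750 ≈ 11.7.

μ₀ = 11.7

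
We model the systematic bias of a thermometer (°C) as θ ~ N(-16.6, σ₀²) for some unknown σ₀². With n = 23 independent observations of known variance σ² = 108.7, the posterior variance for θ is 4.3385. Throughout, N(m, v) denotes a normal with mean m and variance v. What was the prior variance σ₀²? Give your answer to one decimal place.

σ₀² = 52.9

For the Normal–Normal model with known σ², precisions add: τ_n = τ₀ + n/σ².
So 1/σ₀² = 1/4.3385 − 23/108.7 = 0.230494 − 0.211592 = 0.018902.
Hence σ₀² = 1/0.018902 ≈ 52.9.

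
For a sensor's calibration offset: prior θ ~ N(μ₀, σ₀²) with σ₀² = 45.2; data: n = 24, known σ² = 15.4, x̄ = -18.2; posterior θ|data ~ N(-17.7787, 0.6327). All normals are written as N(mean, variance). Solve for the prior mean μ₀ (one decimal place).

μ₀ = 11.9

The posterior mean is a precision-weighted average: μ_n = (τ₀μ₀ + τ_data·x̄)/(τ₀+τ_data), with τ₀=1/σ₀² and τ_data=n/σ².
Here τ₀ = 1/45.2 = 0.022124 and τ_data = 24/15.4 = 1.558442, so τ_n = 1.580566.
Rearranging for μ₀: μ₀ = (μ_n·τ_n − τ_data·x̄)/τ₀ = (-17.7787·1.580566 − 1.558442·-18.2) / 0.022124 = 0.263236/0.022124 ≈ 11.9.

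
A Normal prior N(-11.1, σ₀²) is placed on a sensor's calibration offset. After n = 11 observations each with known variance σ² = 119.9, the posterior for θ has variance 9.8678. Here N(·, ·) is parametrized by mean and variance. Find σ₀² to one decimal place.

For the Normal–Normal model with known σ², precisions add: τ_n = τ₀ + n/σ².
So 1/σ₀² = 1/9.8678 − 11/119.9 = 0.101340 − 0.091743 = 0.009597.
Hence σ₀² = 1/0.009597 ≈ 104.2.

σ₀² = 104.2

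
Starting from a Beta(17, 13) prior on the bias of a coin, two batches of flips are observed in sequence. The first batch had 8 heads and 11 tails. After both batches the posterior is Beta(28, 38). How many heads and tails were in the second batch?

Because Beta–binomial updating is additive in the counts, the combined data contributed (α_post−α_prior, β_post−β_prior) successes and failures.
Total across both batches: 28−17=11 heads, 38−13=25 tails.
Subtract the first batch: 11−8=3 heads and 25−11=14 tails.

3 heads and 14 tails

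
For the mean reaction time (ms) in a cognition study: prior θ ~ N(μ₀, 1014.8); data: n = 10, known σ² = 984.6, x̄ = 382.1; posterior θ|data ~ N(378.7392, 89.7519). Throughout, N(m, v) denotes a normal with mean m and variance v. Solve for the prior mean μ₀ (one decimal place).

The posterior mean is a precision-weighted average: μ_n = (τ₀μ₀ + τ_data·x̄)/(τ₀+τ_data), with τ₀=1/σ₀² and τ_data=n/σ².
Here τ₀ = 1/1014.8 = 0.000985 and τ_data = 10/984.6 = 0.010156, so τ_n = 0.011141.
Rearranging for μ₀: μ₀ = (μ_n·τ_n − τ_data·x̄)/τ₀ = (378.7392·0.011141 − 0.010156·382.1) / 0.000985 = 0.338926/0.000985 ≈ 344.1.

μ₀ = 344.1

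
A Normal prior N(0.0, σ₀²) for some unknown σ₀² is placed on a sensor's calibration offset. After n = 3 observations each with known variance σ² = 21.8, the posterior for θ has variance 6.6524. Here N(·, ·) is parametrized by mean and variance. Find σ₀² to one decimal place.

For the Normal–Normal model with known σ², precisions add: τ_n = τ₀ + n/σ².
So 1/σ₀² = 1/6.6524 − 3/21.8 = 0.150322 − 0.137615 = 0.012707.
Hence σ₀² = 1/0.012707 ≈ 78.7.

σ₀² = 78.7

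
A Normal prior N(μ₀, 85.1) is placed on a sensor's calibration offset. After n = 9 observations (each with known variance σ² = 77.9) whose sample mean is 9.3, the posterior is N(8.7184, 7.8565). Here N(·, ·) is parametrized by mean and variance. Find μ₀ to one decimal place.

The posterior mean is a precision-weighted average: μ_n = (τ₀μ₀ + τ_data·x̄)/(τ₀+τ_data), with τ₀=1/σ₀² and τ_data=n/σ².
Here τ₀ = 1/85.1 = 0.011751 and τ_data = 9/77.9 = 0.115533, so τ_n = 0.127284.
Rearranging for μ₀: μ₀ = (μ_n·τ_n − τ_data·x̄)/τ₀ = (8.7184·0.127284 − 0.115533·9.3) / 0.011751 = 0.035256/0.011751 ≈ 3.0.

μ₀ = 3.0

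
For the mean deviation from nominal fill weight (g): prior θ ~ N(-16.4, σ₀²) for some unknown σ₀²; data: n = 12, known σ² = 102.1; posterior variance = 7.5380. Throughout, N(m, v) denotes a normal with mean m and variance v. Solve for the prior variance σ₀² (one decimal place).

σ₀² = 66.1

Posterior precision equals prior precision plus data precision: 1/σ_n² = 1/σ₀² + n/σ².
So 1/σ₀² = 1/7.5380 − 12/102.1 = 0.132661 − 0.117532 = 0.015129.
Hence σ₀² = 1/0.015129 ≈ 66.1.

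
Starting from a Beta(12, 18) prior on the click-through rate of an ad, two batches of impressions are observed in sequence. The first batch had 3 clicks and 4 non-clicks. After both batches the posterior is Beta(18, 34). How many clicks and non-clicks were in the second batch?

3 clicks and 12 non-clicks

Sequential conjugate updates are equivalent to a single update on the pooled data, so total successes = posterior α − prior α and total failures = posterior β − prior β.
Total across both batches: 18−12=6 clicks, 34−18=16 non-clicks.
Subtract the first batch: 6−3=3 clicks and 16−4=12 non-clicks.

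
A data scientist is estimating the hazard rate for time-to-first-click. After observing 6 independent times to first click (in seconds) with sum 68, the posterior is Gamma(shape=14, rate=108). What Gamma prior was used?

Gamma(shape=8, rate=40)

For an exponential likelihood with a Gamma(α, β) prior on the rate, n observations with total T give posterior Gamma(α+n, β+T).
So α = 14 − 6 = 8 and β = 108 − 68 = 40.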